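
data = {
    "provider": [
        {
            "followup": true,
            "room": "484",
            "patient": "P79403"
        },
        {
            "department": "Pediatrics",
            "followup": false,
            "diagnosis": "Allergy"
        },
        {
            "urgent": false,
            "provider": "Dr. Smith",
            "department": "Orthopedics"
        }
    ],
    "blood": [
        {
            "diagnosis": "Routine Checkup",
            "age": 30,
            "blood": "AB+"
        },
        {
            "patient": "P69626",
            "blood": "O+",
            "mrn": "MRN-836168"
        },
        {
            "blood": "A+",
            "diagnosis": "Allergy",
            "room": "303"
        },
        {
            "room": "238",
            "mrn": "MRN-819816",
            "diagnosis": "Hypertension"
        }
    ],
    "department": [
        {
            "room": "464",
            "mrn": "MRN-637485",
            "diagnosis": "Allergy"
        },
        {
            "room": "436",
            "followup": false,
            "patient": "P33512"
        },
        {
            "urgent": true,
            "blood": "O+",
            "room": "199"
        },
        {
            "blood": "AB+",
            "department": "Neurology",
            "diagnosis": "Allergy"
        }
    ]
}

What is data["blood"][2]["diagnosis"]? "Allergy"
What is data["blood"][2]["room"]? "303"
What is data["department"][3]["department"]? "Neurology"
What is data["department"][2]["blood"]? "O+"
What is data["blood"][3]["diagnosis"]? "Hypertension"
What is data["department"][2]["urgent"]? True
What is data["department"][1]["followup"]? False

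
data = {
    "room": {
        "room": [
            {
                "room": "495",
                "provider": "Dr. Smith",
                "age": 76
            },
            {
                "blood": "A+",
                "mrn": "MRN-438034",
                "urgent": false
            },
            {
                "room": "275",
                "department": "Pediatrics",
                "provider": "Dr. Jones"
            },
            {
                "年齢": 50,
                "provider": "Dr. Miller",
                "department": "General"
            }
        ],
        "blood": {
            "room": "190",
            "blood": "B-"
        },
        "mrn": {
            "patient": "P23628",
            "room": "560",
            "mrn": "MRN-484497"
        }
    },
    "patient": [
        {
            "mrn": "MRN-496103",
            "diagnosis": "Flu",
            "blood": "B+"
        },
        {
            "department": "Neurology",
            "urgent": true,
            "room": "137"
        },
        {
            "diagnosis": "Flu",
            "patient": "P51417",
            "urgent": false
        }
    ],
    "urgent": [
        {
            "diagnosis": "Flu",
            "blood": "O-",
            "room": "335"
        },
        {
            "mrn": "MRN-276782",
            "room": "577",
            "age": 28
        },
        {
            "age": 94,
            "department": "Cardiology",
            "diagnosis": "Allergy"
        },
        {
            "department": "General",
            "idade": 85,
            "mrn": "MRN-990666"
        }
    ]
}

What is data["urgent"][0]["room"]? "335"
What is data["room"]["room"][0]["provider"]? "Dr. Smith"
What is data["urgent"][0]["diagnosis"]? "Flu"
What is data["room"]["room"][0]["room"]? "495"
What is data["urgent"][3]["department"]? "General"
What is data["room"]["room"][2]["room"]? "275"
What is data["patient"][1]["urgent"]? True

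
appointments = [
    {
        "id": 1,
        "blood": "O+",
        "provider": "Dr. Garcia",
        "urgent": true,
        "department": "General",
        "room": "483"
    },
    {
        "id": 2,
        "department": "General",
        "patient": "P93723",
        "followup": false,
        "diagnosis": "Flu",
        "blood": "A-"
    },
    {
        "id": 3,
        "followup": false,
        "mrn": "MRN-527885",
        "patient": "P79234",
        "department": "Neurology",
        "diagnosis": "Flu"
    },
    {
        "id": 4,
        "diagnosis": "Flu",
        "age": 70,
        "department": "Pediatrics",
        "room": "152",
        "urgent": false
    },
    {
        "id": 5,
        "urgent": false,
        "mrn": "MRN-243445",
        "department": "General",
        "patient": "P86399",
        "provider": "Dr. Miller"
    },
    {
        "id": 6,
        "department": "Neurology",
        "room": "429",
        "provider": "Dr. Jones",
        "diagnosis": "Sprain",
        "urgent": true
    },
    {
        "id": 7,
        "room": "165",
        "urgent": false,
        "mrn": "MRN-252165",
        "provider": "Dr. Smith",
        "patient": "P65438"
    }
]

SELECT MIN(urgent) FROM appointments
False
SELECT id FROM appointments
[1, 2, 3, 4, 5, 6, 7]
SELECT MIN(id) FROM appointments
1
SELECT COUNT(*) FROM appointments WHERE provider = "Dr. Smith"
1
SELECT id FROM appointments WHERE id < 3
[1, 2]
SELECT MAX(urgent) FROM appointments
True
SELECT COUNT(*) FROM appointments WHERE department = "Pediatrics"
1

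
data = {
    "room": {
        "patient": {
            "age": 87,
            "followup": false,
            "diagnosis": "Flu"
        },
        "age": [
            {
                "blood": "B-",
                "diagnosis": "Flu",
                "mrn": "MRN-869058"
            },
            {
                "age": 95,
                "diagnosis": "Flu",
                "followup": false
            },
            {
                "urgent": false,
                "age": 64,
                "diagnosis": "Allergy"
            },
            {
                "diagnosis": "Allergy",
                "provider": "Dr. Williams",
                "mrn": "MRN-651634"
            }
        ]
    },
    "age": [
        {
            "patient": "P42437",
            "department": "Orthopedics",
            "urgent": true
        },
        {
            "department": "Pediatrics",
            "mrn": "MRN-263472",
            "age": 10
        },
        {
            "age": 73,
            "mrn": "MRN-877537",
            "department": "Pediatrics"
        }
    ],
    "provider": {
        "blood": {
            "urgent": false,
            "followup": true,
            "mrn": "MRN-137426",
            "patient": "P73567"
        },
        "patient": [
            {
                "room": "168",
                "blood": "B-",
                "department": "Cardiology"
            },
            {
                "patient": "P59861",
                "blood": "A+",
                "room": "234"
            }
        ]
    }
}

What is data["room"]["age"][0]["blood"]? "B-"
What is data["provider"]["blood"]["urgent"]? False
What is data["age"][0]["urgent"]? True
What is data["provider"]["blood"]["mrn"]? "MRN-137426"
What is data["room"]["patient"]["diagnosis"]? "Flu"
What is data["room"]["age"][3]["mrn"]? "MRN-651634"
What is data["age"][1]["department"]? "Pediatrics"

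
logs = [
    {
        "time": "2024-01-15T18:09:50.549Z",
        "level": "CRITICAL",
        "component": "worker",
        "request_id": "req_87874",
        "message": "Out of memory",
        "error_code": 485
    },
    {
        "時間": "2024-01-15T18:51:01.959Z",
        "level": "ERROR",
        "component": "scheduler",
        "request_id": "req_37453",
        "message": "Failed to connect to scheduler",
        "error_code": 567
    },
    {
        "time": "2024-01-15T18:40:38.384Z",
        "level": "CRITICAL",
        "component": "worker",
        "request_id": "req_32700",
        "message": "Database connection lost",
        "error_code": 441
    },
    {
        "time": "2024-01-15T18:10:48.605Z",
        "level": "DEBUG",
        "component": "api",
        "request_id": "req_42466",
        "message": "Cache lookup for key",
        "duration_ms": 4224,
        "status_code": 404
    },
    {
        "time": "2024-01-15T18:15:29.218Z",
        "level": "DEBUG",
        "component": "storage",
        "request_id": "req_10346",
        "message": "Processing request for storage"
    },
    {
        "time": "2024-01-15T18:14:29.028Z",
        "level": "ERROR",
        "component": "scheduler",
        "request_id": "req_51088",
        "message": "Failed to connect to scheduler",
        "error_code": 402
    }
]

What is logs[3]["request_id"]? "req_42466"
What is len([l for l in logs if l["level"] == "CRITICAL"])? 2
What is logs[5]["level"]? "ERROR"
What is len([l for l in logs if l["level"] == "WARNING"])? 0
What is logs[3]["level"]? "DEBUG"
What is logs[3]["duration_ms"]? 4224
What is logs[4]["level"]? "DEBUG"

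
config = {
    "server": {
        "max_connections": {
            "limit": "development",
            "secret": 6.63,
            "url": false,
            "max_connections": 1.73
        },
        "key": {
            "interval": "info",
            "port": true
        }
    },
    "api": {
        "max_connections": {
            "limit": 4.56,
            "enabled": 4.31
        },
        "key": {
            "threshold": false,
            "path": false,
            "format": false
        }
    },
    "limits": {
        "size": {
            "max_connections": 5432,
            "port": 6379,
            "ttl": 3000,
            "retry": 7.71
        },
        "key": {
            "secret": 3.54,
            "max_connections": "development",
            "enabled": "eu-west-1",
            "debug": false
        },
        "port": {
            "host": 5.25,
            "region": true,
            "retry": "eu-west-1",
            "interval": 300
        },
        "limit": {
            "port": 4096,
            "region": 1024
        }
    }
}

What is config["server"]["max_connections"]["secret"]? 6.63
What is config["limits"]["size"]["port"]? 6379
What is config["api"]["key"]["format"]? False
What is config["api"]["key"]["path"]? False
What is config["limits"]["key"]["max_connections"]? "development"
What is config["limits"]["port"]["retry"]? "eu-west-1"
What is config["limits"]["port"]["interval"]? 300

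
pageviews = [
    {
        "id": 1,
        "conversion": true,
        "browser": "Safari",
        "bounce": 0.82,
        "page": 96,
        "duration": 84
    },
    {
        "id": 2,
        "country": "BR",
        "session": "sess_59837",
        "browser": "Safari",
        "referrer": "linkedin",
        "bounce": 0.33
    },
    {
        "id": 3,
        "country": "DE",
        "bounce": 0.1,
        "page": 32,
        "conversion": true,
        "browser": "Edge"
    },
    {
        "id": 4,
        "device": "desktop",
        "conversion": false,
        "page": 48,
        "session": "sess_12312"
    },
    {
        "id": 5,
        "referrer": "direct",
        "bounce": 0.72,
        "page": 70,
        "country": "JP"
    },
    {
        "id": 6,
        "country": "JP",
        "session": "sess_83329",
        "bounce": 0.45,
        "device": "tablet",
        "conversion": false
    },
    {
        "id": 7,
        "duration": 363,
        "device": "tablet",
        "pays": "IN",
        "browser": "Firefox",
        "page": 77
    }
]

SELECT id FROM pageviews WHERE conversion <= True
[1, 3, 4, 6]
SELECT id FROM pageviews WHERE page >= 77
[1, 7]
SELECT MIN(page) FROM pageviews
32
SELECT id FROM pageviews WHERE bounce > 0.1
[1, 2, 5, 6]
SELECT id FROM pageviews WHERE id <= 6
[1, 2, 3, 4, 5, 6]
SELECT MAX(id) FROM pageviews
7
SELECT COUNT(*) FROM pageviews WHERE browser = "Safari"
2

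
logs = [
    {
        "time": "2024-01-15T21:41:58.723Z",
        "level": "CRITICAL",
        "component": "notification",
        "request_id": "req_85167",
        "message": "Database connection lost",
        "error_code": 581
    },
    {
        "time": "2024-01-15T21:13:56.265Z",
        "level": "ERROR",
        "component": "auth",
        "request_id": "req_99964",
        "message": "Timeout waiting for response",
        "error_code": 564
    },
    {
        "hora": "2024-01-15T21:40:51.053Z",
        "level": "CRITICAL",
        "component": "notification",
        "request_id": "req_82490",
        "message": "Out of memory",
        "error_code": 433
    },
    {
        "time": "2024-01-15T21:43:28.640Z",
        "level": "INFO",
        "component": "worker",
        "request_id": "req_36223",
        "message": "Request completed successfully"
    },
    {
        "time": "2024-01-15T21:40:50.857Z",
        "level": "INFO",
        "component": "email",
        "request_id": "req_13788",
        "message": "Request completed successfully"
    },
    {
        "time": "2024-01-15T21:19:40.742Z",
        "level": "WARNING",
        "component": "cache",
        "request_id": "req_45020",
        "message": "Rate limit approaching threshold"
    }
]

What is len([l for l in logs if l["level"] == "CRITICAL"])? 2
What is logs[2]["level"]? "CRITICAL"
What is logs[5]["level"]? "WARNING"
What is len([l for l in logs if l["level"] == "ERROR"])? 1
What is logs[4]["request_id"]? "req_13788"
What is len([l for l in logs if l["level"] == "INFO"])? 2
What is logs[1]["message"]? "Timeout waiting for response"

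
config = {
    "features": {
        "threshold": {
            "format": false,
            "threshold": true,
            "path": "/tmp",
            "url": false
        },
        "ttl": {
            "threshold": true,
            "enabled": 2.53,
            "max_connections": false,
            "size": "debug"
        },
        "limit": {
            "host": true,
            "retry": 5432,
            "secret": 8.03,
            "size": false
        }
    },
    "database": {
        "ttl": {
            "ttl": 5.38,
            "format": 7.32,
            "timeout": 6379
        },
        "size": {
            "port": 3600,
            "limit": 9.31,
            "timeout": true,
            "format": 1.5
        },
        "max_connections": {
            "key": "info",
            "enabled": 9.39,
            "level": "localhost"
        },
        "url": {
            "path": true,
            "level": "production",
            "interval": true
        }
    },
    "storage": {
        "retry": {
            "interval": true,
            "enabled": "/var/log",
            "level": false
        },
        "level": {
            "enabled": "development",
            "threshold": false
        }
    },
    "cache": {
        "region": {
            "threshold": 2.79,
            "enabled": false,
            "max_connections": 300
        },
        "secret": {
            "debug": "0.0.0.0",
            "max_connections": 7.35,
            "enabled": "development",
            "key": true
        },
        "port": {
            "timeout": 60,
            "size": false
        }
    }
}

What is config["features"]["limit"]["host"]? True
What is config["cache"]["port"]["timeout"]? 60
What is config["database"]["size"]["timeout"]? True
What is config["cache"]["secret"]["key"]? True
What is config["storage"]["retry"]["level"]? False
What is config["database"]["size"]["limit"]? 9.31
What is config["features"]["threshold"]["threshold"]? True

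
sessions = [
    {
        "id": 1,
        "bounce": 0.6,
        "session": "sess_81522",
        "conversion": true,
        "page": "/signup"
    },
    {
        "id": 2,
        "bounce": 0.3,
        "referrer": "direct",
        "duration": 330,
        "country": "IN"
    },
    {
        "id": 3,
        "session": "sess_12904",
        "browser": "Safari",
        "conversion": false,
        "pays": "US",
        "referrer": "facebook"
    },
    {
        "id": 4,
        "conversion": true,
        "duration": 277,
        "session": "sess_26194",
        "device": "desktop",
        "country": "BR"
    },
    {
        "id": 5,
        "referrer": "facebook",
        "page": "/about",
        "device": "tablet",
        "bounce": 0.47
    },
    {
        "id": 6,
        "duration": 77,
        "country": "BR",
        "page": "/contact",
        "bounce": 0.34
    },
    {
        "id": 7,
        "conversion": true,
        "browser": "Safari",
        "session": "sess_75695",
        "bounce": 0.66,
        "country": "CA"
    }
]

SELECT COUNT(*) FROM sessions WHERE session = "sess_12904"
1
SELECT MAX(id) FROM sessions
7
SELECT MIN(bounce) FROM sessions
0.3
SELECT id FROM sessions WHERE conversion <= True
[1, 3, 4, 7]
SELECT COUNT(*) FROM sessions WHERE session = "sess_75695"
1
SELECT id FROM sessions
[1, 2, 3, 4, 5, 6, 7]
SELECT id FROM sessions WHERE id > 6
[7]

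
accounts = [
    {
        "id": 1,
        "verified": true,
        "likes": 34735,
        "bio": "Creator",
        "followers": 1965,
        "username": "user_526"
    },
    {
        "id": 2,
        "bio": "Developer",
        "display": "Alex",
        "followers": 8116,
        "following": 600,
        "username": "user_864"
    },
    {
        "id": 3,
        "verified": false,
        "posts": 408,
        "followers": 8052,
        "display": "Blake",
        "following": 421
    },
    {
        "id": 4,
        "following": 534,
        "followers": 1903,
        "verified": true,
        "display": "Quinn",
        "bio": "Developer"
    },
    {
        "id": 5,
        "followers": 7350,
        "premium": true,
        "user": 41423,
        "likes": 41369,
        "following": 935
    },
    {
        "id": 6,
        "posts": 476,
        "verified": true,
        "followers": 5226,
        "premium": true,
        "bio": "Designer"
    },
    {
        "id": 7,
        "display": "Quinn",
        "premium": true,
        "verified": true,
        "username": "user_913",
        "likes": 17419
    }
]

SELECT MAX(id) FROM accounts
7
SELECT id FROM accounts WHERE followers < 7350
[1, 4, 6]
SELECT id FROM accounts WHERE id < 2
[1]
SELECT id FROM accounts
[1, 2, 3, 4, 5, 6, 7]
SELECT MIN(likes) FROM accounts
17419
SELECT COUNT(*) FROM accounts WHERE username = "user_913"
1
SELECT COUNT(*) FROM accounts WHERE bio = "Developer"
2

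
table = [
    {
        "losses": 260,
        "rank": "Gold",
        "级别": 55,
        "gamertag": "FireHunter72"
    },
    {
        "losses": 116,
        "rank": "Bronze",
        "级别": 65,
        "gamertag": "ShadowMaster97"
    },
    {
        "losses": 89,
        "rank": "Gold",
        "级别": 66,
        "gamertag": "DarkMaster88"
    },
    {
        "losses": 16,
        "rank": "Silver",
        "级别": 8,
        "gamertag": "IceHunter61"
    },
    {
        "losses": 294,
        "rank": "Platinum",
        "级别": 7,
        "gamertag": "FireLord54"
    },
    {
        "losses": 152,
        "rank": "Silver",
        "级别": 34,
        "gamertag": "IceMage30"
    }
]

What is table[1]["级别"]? 65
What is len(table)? 6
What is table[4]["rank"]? "Platinum"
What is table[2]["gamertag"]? "DarkMaster88"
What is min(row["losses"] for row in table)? 16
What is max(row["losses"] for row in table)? 294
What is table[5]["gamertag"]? "IceMage30"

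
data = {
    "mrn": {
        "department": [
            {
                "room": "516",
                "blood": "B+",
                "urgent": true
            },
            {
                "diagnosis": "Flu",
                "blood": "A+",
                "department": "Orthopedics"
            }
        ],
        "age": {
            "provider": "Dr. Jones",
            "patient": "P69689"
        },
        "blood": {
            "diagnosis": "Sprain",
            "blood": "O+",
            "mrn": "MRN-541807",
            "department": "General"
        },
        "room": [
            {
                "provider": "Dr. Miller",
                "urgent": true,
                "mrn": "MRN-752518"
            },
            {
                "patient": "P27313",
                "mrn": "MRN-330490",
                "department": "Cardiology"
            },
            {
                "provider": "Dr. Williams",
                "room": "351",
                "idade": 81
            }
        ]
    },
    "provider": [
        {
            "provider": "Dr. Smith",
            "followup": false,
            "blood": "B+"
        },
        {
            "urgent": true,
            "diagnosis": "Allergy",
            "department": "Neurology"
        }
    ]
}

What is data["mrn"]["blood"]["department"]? "General"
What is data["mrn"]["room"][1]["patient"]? "P27313"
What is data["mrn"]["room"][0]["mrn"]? "MRN-752518"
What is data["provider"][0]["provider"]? "Dr. Smith"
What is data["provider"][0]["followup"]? False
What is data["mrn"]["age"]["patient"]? "P69689"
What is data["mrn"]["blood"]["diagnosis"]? "Sprain"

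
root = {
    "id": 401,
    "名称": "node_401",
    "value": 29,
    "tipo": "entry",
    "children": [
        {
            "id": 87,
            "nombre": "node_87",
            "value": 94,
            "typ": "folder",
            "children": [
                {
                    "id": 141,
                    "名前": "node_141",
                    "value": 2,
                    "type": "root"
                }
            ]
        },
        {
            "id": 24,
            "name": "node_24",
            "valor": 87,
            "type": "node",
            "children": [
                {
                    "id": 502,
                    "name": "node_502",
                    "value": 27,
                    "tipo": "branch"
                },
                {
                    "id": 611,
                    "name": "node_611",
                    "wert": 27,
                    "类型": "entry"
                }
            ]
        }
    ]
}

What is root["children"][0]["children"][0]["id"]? 141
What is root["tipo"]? "entry"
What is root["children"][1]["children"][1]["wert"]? 27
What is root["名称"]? "node_401"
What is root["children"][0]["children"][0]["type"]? "root"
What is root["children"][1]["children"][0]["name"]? "node_502"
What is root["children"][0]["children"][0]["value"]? 2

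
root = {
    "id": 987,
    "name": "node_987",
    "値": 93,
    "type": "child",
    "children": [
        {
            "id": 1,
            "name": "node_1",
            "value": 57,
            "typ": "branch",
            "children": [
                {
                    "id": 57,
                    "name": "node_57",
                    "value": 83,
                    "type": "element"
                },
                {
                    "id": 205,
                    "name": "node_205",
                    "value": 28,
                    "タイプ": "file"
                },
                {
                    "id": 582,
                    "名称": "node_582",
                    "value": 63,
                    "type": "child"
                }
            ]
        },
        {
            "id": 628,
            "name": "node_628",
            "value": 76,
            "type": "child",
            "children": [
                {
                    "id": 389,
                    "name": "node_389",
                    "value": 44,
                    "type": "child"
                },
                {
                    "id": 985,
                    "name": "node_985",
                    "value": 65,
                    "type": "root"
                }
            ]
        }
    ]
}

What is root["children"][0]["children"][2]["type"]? "child"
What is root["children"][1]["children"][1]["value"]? 65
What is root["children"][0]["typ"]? "branch"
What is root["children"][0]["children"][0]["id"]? 57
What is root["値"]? 93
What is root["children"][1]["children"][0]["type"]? "child"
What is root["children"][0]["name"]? "node_1"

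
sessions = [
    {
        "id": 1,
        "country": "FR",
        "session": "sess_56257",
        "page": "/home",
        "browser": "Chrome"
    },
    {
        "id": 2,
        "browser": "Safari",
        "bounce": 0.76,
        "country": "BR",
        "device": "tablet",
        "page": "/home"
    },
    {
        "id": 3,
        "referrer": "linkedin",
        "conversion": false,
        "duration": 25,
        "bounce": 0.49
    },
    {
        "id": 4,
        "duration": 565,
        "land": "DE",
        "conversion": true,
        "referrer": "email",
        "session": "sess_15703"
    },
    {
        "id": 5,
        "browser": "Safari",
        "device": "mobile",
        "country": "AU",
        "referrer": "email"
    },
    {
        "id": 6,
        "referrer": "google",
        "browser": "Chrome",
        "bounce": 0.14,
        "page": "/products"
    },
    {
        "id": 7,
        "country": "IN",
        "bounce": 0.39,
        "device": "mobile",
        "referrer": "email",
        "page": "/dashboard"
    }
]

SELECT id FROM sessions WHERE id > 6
[7]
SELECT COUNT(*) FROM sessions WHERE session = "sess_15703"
1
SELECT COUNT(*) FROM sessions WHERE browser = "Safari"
2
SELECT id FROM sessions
[1, 2, 3, 4, 5, 6, 7]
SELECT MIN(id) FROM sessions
1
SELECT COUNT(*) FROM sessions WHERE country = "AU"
1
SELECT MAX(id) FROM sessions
7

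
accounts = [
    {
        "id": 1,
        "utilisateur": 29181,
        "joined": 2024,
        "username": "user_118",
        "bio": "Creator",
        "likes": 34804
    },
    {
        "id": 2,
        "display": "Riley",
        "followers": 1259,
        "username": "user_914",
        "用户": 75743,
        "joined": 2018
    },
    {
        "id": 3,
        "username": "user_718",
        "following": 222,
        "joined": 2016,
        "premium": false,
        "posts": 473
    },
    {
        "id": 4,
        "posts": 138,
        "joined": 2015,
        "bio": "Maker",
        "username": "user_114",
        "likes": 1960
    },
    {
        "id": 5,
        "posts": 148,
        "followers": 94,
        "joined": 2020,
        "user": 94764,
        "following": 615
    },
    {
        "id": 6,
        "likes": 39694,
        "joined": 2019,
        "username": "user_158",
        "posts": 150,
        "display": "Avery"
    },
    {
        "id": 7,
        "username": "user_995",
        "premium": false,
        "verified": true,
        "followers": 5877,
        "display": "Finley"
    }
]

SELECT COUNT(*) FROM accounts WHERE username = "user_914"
1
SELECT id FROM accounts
[1, 2, 3, 4, 5, 6, 7]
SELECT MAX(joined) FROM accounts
2024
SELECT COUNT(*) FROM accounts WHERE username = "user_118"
1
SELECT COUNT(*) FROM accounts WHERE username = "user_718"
1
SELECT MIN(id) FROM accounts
1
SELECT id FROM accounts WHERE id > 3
[4, 5, 6, 7]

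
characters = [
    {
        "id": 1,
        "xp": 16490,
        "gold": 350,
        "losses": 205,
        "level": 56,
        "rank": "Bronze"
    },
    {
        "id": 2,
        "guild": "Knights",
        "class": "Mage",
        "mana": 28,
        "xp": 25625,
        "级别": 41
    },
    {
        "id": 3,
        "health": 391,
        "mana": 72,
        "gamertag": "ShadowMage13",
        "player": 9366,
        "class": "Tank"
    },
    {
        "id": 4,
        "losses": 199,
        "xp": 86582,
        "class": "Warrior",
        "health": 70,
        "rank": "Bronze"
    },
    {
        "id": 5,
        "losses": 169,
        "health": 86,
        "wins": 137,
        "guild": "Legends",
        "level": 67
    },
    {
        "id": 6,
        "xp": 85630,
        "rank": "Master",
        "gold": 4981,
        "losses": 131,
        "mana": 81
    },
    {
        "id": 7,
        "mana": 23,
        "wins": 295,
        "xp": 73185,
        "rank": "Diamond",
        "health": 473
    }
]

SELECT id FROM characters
[1, 2, 3, 4, 5, 6, 7]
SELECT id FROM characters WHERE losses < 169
[6]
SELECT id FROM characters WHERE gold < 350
[]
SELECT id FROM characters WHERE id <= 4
[1, 2, 3, 4]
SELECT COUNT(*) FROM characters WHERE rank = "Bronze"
2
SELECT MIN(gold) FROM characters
350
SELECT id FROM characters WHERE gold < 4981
[1]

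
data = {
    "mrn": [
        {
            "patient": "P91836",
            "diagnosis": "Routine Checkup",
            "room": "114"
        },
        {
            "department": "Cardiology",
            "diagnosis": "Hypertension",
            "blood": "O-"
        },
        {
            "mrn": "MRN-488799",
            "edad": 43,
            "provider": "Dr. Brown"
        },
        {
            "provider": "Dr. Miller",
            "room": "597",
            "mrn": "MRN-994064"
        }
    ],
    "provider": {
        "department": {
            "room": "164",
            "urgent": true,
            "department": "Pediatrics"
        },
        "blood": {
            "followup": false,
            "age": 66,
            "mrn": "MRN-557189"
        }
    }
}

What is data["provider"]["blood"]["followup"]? False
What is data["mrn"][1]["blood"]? "O-"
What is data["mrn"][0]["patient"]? "P91836"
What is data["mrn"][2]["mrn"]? "MRN-488799"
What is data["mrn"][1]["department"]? "Cardiology"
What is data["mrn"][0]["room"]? "114"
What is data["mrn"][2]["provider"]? "Dr. Brown"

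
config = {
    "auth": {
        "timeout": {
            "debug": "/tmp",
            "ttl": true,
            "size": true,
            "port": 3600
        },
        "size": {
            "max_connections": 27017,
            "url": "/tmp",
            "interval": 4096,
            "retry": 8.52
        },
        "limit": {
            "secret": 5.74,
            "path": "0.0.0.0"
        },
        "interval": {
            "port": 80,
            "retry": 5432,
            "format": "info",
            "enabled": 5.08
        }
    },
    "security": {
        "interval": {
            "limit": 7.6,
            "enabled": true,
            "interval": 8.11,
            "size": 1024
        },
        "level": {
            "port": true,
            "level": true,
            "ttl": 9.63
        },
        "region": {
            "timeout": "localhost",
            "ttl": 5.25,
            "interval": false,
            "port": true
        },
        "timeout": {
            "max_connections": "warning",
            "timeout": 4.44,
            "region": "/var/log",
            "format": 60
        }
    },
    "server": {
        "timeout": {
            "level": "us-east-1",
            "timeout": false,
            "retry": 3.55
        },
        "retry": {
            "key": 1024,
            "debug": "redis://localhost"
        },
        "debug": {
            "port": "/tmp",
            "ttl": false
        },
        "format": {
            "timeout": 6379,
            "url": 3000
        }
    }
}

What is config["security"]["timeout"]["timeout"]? 4.44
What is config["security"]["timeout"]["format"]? 60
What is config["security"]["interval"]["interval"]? 8.11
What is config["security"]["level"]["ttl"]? 9.63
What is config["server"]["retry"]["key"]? 1024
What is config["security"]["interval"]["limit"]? 7.6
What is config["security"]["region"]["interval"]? False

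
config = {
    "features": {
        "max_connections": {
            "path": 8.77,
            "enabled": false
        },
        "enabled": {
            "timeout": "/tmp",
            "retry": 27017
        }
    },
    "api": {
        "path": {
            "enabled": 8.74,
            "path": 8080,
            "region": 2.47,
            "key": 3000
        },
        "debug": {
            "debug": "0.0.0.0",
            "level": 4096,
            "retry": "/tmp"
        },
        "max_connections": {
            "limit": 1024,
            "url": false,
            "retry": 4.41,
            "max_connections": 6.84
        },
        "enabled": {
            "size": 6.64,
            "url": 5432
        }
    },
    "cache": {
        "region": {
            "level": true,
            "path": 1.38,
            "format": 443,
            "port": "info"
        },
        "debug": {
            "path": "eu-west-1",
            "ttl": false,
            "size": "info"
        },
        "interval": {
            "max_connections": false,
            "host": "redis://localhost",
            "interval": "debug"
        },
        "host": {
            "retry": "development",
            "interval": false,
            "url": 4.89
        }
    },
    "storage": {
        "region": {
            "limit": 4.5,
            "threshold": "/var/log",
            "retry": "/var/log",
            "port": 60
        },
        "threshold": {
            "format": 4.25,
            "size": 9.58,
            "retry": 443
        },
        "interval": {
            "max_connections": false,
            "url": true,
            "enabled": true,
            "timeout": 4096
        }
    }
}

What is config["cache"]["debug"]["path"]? "eu-west-1"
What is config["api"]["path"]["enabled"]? 8.74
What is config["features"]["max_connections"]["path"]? 8.77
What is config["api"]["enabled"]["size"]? 6.64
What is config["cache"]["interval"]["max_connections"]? False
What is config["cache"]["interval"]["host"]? "redis://localhost"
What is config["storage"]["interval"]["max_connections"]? False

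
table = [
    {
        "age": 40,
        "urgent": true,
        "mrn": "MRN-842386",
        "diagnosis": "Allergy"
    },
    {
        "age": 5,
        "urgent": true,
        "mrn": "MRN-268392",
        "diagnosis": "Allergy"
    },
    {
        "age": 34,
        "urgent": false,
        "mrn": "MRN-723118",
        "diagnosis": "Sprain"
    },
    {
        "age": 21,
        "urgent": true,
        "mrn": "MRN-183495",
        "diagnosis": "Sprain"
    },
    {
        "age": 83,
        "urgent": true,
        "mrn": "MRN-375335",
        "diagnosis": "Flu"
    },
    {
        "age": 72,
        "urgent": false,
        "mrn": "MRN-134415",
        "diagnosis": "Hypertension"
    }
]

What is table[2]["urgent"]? False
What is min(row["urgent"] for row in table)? False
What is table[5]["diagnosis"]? "Hypertension"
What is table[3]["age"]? 21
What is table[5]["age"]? 72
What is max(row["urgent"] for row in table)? True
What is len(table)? 6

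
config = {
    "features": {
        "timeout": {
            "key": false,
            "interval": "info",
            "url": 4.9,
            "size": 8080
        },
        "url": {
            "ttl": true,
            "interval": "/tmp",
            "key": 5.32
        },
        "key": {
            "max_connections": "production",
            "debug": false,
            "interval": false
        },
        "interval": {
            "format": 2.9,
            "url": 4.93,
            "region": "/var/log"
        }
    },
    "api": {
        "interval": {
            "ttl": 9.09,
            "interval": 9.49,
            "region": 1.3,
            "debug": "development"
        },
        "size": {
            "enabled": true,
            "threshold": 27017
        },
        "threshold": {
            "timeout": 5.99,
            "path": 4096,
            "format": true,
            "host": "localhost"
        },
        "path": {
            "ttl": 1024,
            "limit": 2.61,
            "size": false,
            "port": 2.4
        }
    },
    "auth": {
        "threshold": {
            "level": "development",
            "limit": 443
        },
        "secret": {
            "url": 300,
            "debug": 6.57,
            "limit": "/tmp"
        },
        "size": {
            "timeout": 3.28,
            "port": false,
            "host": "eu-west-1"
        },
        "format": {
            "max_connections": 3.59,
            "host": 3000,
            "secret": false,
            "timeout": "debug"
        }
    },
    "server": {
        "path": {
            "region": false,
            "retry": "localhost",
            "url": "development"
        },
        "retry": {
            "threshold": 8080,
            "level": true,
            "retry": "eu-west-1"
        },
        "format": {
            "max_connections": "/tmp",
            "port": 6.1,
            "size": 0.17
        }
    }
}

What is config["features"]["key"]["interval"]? False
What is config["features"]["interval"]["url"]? 4.93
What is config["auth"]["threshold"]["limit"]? 443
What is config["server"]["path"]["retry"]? "localhost"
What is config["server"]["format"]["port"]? 6.1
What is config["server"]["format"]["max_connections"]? "/tmp"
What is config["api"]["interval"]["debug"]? "development"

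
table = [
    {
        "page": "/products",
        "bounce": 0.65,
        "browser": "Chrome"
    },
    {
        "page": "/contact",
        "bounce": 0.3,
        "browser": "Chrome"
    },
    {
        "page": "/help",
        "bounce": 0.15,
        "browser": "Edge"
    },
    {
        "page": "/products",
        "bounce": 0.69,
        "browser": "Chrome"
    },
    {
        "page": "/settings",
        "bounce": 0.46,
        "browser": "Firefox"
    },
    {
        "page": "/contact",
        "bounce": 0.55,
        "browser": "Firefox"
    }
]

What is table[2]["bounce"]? 0.15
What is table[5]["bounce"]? 0.55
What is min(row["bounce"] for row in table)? 0.15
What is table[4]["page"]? "/settings"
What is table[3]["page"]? "/products"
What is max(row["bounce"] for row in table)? 0.69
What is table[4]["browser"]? "Firefox"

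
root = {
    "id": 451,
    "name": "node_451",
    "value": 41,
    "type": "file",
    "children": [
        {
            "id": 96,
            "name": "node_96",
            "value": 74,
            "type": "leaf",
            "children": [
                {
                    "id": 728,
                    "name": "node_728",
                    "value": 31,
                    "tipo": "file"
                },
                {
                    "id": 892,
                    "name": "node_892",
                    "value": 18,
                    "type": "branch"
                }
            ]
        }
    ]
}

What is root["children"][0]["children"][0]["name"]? "node_728"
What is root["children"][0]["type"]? "leaf"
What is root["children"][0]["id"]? 96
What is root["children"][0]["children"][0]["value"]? 31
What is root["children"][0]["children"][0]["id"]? 728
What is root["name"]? "node_451"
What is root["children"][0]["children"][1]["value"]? 18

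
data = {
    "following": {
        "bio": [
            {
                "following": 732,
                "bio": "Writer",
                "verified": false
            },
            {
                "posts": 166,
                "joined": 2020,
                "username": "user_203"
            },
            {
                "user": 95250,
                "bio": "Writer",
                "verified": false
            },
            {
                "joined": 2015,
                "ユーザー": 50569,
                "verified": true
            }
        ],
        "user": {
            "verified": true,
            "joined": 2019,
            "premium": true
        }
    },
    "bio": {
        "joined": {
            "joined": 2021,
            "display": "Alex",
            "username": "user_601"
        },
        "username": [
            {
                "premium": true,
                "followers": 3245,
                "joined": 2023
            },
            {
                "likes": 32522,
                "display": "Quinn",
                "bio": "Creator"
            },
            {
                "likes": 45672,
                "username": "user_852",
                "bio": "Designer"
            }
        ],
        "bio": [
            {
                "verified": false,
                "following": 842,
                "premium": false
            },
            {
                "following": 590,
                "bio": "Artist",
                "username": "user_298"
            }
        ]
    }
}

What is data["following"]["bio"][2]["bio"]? "Writer"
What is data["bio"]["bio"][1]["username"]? "user_298"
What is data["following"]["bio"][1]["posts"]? 166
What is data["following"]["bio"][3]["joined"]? 2015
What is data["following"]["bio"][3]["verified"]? True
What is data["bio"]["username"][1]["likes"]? 32522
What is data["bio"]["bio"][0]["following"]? 842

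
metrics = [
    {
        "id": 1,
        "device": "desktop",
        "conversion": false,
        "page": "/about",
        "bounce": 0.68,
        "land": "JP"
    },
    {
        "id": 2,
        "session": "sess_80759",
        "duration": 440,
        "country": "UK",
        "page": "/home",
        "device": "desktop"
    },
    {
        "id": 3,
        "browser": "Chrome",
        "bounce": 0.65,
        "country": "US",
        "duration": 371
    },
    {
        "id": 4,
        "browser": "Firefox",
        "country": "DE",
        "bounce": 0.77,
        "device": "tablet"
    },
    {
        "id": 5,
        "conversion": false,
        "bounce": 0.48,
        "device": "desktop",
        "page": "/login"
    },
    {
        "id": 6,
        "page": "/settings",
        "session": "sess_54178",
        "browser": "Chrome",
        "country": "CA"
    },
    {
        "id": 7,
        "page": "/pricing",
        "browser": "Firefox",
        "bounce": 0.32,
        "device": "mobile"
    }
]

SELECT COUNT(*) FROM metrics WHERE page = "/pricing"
1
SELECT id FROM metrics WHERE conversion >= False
[1, 5]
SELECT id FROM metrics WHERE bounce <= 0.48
[5, 7]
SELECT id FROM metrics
[1, 2, 3, 4, 5, 6, 7]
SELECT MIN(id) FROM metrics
1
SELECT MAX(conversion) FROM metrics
False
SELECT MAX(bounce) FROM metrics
0.77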